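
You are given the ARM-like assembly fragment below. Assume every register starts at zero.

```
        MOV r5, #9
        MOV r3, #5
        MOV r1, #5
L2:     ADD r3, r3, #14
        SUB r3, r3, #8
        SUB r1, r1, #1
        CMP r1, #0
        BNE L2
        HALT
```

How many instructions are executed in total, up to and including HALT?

after MOV r5, #9: r5=9
after MOV r3, #5: r3=5
after MOV r1, #5: r1=5
after ADD r3, r3, #14: r3=5+14=19
after SUB r3, r3, #8: r3=19-8=11
after SUB r1, r1, #1: r1=5-1=4
CMP r1, #0  (cmp 4,0)
BNE L2: taken
after ADD r3, r3, #14: r3=11+14=25
after SUB r3, r3, #8: r3=25-8=17
after SUB r1, r1, #1: r1=4-1=3
CMP r1, #0  (cmp 3,0)
BNE L2: taken
after ADD r3, r3, #14: r3=17+14=31
after SUB r3, r3, #8: r3=31-8=23
after SUB r1, r1, #1: r1=3-1=2
CMP r1, #0  (cmp 2,0)
BNE L2: taken
after ADD r3, r3, #14: r3=23+14=37
after SUB r3, r3, #8: r3=37-8=29
after SUB r1, r1, #1: r1=2-1=1
CMP r1, #0  (cmp 1,0)
BNE L2: taken
after ADD r3, r3, #14: r3=29+14=43
after SUB r3, r3, #8: r3=43-8=35
after SUB r1, r1, #1: r1=1-1=0
CMP r1, #0  (cmp 0,0)
BNE L2: not taken
halt.
Total executed instructions: 29.

29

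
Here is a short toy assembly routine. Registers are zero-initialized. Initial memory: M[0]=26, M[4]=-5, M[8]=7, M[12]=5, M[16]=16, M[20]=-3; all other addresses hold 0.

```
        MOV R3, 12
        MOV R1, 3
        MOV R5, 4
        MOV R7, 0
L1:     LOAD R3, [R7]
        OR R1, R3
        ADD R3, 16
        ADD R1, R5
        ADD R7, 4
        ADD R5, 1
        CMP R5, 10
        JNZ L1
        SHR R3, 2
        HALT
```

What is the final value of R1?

6

MOV R3, 12 → R3=12
MOV R1, 3 → R1=3
MOV R5, 4 → R5=4
MOV R7, 0 → R7=0
LOAD R3, [R7] → R3=M[0]=26
OR R1, R3 → R1=3|26=27
ADD R3, 16 → R3=26+16=42
ADD R1, R5 → R1=27+4=31
ADD R7, 4 → R7=0+4=4
ADD R5, 1 → R5=4+1=5
CMP R5, 10  (cmp 5,10)
JNZ L1: taken
LOAD R3, [R7] → R3=M[4]=-5
OR R1, R3 → R1=31|(-5)=-1
ADD R3, 16 → R3=(-5)+16=11
ADD R1, R5 → R1=(-1)+5=4
ADD R7, 4 → R7=4+4=8
ADD R5, 1 → R5=5+1=6
CMP R5, 10  (cmp 6,10)
JNZ L1: taken
LOAD R3, [R7] → R3=M[8]=7
OR R1, R3 → R1=4|7=7
ADD R3, 16 → R3=7+16=23
ADD R1, R5 → R1=7+6=13
ADD R7, 4 → R7=8+4=12
ADD R5, 1 → R5=6+1=7
CMP R5, 10  (cmp 7,10)
JNZ L1: taken
LOAD R3, [R7] → R3=M[12]=5
OR R1, R3 → R1=13|5=13
ADD R3, 16 → R3=5+16=21
ADD R1, R5 → R1=13+7=20
ADD R7, 4 → R7=12+4=16
ADD R5, 1 → R5=7+1=8
CMP R5, 10  (cmp 8,10)
JNZ L1: taken
LOAD R3, [R7] → R3=M[16]=16
OR R1, R3 → R1=20|16=20
ADD R3, 16 → R3=16+16=32
ADD R1, R5 → R1=20+8=28
ADD R7, 4 → R7=16+4=20
ADD R5, 1 → R5=8+1=9
CMP R5, 10  (cmp 9,10)
JNZ L1: taken
LOAD R3, [R7] → R3=M[20]=-3
OR R1, R3 → R1=28|(-3)=-3
ADD R3, 16 → R3=(-3)+16=13
ADD R1, R5 → R1=(-3)+9=6
ADD R7, 4 → R7=20+4=24
ADD R5, 1 → R5=9+1=10
CMP R5, 10  (cmp 10,10)
JNZ L1: not taken
SHR R3, 2 → R3=13>>2=3
halt.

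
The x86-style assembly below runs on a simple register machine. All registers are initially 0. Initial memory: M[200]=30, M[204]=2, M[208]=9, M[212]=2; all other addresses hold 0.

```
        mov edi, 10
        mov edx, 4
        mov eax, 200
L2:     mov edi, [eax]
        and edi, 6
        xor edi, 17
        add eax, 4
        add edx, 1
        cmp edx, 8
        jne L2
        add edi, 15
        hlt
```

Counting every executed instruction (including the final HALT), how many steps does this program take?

33

edi=10
edx=4
eax=200
edi=M[200]=30
edi=30&6=6
edi=6^17=23
eax=200+4=204
edx=4+1=5
cmp edx, 8  (cmp 5,8)
jne L2: taken
edi=M[204]=2
edi=2&6=2
edi=2^17=19
eax=204+4=208
edx=5+1=6
cmp edx, 8  (cmp 6,8)
jne L2: taken
edi=M[208]=9
edi=9&6=0
edi=0^17=17
eax=208+4=212
edx=6+1=7
cmp edx, 8  (cmp 7,8)
jne L2: taken
edi=M[212]=2
edi=2&6=2
edi=2^17=19
eax=212+4=216
edx=7+1=8
cmp edx, 8  (cmp 8,8)
jne L2: not taken
edi=19+15=34
halt.
Total executed instructions: 33.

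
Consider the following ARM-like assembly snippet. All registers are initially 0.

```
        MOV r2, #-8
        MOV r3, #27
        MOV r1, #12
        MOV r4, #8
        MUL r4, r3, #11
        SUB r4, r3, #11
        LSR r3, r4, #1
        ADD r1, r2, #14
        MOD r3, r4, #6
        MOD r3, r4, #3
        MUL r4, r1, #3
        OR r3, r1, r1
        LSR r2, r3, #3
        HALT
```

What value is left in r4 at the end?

MOV r2, #-8 → r2=-8
MOV r3, #27 → r3=27
MOV r1, #12 → r1=12
MOV r4, #8 → r4=8
MUL r4, r3, #11 → r4=27*11=297
SUB r4, r3, #11 → r4=27-11=16
LSR r3, r4, #1 → r3=16>>1=8
ADD r1, r2, #14 → r1=(-8)+14=6
MOD r3, r4, #6 → r3=16%6=4
MOD r3, r4, #3 → r3=16%3=1
MUL r4, r1, #3 → r4=6*3=18
OR r3, r1, r1 → r3=6|6=6
LSR r2, r3, #3 → r2=6>>3=0
halt.

18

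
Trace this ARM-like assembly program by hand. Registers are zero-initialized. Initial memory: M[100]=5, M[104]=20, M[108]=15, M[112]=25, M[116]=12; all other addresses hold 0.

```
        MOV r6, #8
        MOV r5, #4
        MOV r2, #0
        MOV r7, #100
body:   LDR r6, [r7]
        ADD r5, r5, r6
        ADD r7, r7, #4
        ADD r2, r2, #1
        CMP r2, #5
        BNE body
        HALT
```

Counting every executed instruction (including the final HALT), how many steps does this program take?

35

after MOV r6, #8: r6=8
after MOV r5, #4: r5=4
after MOV r2, #0: r2=0
after MOV r7, #100: r7=100
after LDR r6, [r7]: r6=M[100]=5
after ADD r5, r5, r6: r5=4+5=9
after ADD r7, r7, #4: r7=100+4=104
after ADD r2, r2, #1: r2=0+1=1
CMP r2, #5  (cmp 1,5)
BNE body: taken
after LDR r6, [r7]: r6=M[104]=20
after ADD r5, r5, r6: r5=9+20=29
after ADD r7, r7, #4: r7=104+4=108
after ADD r2, r2, #1: r2=1+1=2
CMP r2, #5  (cmp 2,5)
BNE body: taken
after LDR r6, [r7]: r6=M[108]=15
after ADD r5, r5, r6: r5=29+15=44
after ADD r7, r7, #4: r7=108+4=112
after ADD r2, r2, #1: r2=2+1=3
CMP r2, #5  (cmp 3,5)
BNE body: taken
after LDR r6, [r7]: r6=M[112]=25
after ADD r5, r5, r6: r5=44+25=69
after ADD r7, r7, #4: r7=112+4=116
after ADD r2, r2, #1: r2=3+1=4
CMP r2, #5  (cmp 4,5)
BNE body: taken
after LDR r6, [r7]: r6=M[116]=12
after ADD r5, r5, r6: r5=69+12=81
after ADD r7, r7, #4: r7=116+4=120
after ADD r2, r2, #1: r2=4+1=5
CMP r2, #5  (cmp 5,5)
BNE body: not taken
halt.
Total executed instructions: 35.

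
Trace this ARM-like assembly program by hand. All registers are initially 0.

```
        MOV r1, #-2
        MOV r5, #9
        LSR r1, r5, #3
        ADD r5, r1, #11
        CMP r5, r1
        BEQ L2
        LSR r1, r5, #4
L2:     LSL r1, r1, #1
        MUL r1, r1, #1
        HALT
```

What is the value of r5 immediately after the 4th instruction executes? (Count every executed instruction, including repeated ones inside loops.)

12

MOV r1, #-2 → r1=-2
MOV r5, #9 → r5=9
LSR r1, r5, #3 → r1=9>>3=1
ADD r5, r1, #11 → r5=1+11=12
After step 4: r5 = 12.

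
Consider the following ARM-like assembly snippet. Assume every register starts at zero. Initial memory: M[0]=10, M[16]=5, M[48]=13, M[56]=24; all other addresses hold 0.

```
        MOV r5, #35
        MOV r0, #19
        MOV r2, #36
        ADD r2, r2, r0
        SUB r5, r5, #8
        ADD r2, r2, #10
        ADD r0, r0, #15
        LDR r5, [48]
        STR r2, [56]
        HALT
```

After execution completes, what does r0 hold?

34

after MOV r5, #35: r5=35
after MOV r0, #19: r0=19
after MOV r2, #36: r2=36
after ADD r2, r2, r0: r2=36+19=55
after SUB r5, r5, #8: r5=35-8=27
after ADD r2, r2, #10: r2=55+10=65
after ADD r0, r0, #15: r0=19+15=34
after LDR r5, [48]: r5=M[48]=13
STR r2, [56] → M[56]=65
halt.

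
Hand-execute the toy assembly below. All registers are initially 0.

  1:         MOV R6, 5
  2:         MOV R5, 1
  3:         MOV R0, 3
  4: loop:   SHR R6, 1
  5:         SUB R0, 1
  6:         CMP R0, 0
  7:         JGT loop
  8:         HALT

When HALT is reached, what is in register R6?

MOV R6, 5 → R6=5
MOV R5, 1 → R5=1
MOV R0, 3 → R0=3
SHR R6, 1 → R6=5>>1=2
SUB R0, 1 → R0=3-1=2
CMP R0, 0  (cmp 2,0)
JGT loop: taken
SHR R6, 1 → R6=2>>1=1
SUB R0, 1 → R0=2-1=1
CMP R0, 0  (cmp 1,0)
JGT loop: taken
SHR R6, 1 → R6=1>>1=0
SUB R0, 1 → R0=1-1=0
CMP R0, 0  (cmp 0,0)
JGT loop: not taken
halt.

0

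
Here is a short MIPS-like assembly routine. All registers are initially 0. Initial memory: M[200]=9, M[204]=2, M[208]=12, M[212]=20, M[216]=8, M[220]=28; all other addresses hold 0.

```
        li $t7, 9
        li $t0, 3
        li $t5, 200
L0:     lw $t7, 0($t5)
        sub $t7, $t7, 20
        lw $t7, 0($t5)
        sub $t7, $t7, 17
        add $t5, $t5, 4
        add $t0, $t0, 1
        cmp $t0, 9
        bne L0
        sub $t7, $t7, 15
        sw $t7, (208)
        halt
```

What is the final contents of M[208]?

$t7=9
$t0=3
$t5=200
$t7=M[200]=9
$t7=9-20=-11
$t7=M[200]=9
$t7=9-17=-8
$t5=200+4=204
$t0=3+1=4
cmp $t0, 9  (cmp 4,9)
bne L0: taken
$t7=M[204]=2
$t7=2-20=-18
$t7=M[204]=2
$t7=2-17=-15
$t5=204+4=208
$t0=4+1=5
cmp $t0, 9  (cmp 5,9)
bne L0: taken
$t7=M[208]=12
$t7=12-20=-8
$t7=M[208]=12
$t7=12-17=-5
$t5=208+4=212
$t0=5+1=6
cmp $t0, 9  (cmp 6,9)
bne L0: taken
$t7=M[212]=20
$t7=20-20=0
$t7=M[212]=20
$t7=20-17=3
$t5=212+4=216
$t0=6+1=7
cmp $t0, 9  (cmp 7,9)
bne L0: taken
$t7=M[216]=8
$t7=8-20=-12
$t7=M[216]=8
$t7=8-17=-9
$t5=216+4=220
$t0=7+1=8
cmp $t0, 9  (cmp 8,9)
bne L0: taken
$t7=M[220]=28
$t7=28-20=8
$t7=M[220]=28
$t7=28-17=11
$t5=220+4=224
$t0=8+1=9
cmp $t0, 9  (cmp 9,9)
bne L0: not taken
$t7=11-15=-4
sw $t7, (208) → M[208]=-4
halt.

-4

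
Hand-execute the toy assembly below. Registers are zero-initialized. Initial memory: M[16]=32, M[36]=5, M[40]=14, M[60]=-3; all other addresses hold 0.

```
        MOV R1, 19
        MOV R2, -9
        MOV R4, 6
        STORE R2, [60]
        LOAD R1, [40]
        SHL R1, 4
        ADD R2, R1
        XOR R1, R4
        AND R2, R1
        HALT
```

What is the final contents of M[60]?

MOV R1, 19 → R1=19
MOV R2, -9 → R2=-9
MOV R4, 6 → R4=6
STORE R2, [60] → M[60]=-9
LOAD R1, [40] → R1=M[40]=14
SHL R1, 4 → R1=14<<4=224
ADD R2, R1 → R2=(-9)+224=215
XOR R1, R4 → R1=224^6=230
AND R2, R1 → R2=215&230=198
halt.

-9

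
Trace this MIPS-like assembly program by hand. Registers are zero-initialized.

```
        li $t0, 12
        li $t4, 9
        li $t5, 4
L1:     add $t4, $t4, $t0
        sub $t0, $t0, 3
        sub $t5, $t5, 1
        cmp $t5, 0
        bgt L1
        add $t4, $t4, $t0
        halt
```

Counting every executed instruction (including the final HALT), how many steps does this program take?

li $t0, 12 → $t0=12
li $t4, 9 → $t4=9
li $t5, 4 → $t5=4
add $t4, $t4, $t0 → $t4=9+12=21
sub $t0, $t0, 3 → $t0=12-3=9
sub $t5, $t5, 1 → $t5=4-1=3
cmp $t5, 0  (cmp 3,0)
bgt L1: taken
add $t4, $t4, $t0 → $t4=21+9=30
sub $t0, $t0, 3 → $t0=9-3=6
sub $t5, $t5, 1 → $t5=3-1=2
cmp $t5, 0  (cmp 2,0)
bgt L1: taken
add $t4, $t4, $t0 → $t4=30+6=36
sub $t0, $t0, 3 → $t0=6-3=3
sub $t5, $t5, 1 → $t5=2-1=1
cmp $t5, 0  (cmp 1,0)
bgt L1: taken
add $t4, $t4, $t0 → $t4=36+3=39
sub $t0, $t0, 3 → $t0=3-3=0
sub $t5, $t5, 1 → $t5=1-1=0
cmp $t5, 0  (cmp 0,0)
bgt L1: not taken
add $t4, $t4, $t0 → $t4=39+0=39
halt.
Total executed instructions: 25.

25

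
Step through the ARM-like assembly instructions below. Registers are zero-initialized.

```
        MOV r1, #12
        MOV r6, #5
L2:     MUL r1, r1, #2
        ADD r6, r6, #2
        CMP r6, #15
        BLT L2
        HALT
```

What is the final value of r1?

384

MOV r1, #12 → r1=12
MOV r6, #5 → r6=5
MUL r1, r1, #2 → r1=12*2=24
ADD r6, r6, #2 → r6=5+2=7
CMP r6, #15  (cmp 7,15)
BLT L2: taken
MUL r1, r1, #2 → r1=24*2=48
ADD r6, r6, #2 → r6=7+2=9
CMP r6, #15  (cmp 9,15)
BLT L2: taken
MUL r1, r1, #2 → r1=48*2=96
ADD r6, r6, #2 → r6=9+2=11
CMP r6, #15  (cmp 11,15)
BLT L2: taken
MUL r1, r1, #2 → r1=96*2=192
ADD r6, r6, #2 → r6=11+2=13
CMP r6, #15  (cmp 13,15)
BLT L2: taken
MUL r1, r1, #2 → r1=192*2=384
ADD r6, r6, #2 → r6=13+2=15
CMP r6, #15  (cmp 15,15)
BLT L2: not taken
halt.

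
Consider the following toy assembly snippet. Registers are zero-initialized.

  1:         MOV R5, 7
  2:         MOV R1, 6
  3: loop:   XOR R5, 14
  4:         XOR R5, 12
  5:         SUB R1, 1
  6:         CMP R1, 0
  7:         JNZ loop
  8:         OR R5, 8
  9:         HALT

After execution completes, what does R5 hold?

after MOV R5, 7: R5=7
after MOV R1, 6: R1=6
after XOR R5, 14: R5=7^14=9
after XOR R5, 12: R5=9^12=5
after SUB R1, 1: R1=6-1=5
CMP R1, 0  (cmp 5,0)
JNZ loop: taken
after XOR R5, 14: R5=5^14=11
after XOR R5, 12: R5=11^12=7
after SUB R1, 1: R1=5-1=4
CMP R1, 0  (cmp 4,0)
JNZ loop: taken
after XOR R5, 14: R5=7^14=9
after XOR R5, 12: R5=9^12=5
after SUB R1, 1: R1=4-1=3
CMP R1, 0  (cmp 3,0)
JNZ loop: taken
after XOR R5, 14: R5=5^14=11
after XOR R5, 12: R5=11^12=7
after SUB R1, 1: R1=3-1=2
CMP R1, 0  (cmp 2,0)
JNZ loop: taken
after XOR R5, 14: R5=7^14=9
after XOR R5, 12: R5=9^12=5
after SUB R1, 1: R1=2-1=1
CMP R1, 0  (cmp 1,0)
JNZ loop: taken
after XOR R5, 14: R5=5^14=11
after XOR R5, 12: R5=11^12=7
after SUB R1, 1: R1=1-1=0
CMP R1, 0  (cmp 0,0)
JNZ loop: not taken
after OR R5, 8: R5=7|8=15
halt.

15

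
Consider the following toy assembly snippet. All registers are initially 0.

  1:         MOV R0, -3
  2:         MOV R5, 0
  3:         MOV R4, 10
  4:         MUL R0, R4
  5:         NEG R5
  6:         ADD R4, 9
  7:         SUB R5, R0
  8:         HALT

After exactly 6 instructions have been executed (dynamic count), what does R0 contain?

R0=-3
R5=0
R4=10
R0=(-3)*10=-30
R5=-(0)=0
R4=10+9=19
After step 6: R0 = -30.

-30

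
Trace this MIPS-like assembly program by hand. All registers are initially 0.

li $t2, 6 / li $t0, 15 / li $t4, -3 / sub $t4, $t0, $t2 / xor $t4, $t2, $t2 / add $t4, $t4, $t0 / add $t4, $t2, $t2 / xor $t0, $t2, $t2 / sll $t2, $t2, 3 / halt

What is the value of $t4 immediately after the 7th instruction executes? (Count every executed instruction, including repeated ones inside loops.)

12

$t2=6
$t0=15
$t4=-3
$t4=15-6=9
$t4=6^6=0
$t4=0+15=15
$t4=6+6=12
After step 7: $t4 = 12.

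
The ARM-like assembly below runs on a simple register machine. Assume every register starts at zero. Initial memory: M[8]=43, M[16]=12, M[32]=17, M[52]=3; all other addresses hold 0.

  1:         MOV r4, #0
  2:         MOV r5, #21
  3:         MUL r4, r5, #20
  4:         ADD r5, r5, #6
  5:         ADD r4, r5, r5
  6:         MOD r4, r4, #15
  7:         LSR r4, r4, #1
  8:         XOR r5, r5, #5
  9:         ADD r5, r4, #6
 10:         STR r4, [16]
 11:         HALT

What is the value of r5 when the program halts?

MOV r4, #0 → r4=0
MOV r5, #21 → r5=21
MUL r4, r5, #20 → r4=21*20=420
ADD r5, r5, #6 → r5=21+6=27
ADD r4, r5, r5 → r4=27+27=54
MOD r4, r4, #15 → r4=54%15=9
LSR r4, r4, #1 → r4=9>>1=4
XOR r5, r5, #5 → r5=27^5=30
ADD r5, r4, #6 → r5=4+6=10
STR r4, [16] → M[16]=4
halt.

10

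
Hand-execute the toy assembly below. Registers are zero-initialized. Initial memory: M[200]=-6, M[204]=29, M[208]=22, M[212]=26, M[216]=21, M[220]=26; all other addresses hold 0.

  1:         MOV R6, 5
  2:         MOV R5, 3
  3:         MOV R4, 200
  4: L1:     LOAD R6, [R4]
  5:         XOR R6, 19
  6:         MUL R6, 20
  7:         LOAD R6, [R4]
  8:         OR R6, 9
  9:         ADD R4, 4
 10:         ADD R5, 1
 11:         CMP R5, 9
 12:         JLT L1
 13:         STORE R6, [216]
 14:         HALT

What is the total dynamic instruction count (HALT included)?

59

after MOV R6, 5: R6=5
after MOV R5, 3: R5=3
after MOV R4, 200: R4=200
after LOAD R6, [R4]: R6=M[200]=-6
after XOR R6, 19: R6=(-6)^19=-23
after MUL R6, 20: R6=(-23)*20=-460
after LOAD R6, [R4]: R6=M[200]=-6
after OR R6, 9: R6=(-6)|9=-5
after ADD R4, 4: R4=200+4=204
after ADD R5, 1: R5=3+1=4
CMP R5, 9  (cmp 4,9)
JLT L1: taken
after LOAD R6, [R4]: R6=M[204]=29
after XOR R6, 19: R6=29^19=14
after MUL R6, 20: R6=14*20=280
after LOAD R6, [R4]: R6=M[204]=29
after OR R6, 9: R6=29|9=29
after ADD R4, 4: R4=204+4=208
after ADD R5, 1: R5=4+1=5
CMP R5, 9  (cmp 5,9)
JLT L1: taken
after LOAD R6, [R4]: R6=M[208]=22
after XOR R6, 19: R6=22^19=5
after MUL R6, 20: R6=5*20=100
after LOAD R6, [R4]: R6=M[208]=22
after OR R6, 9: R6=22|9=31
after ADD R4, 4: R4=208+4=212
after ADD R5, 1: R5=5+1=6
CMP R5, 9  (cmp 6,9)
JLT L1: taken
after LOAD R6, [R4]: R6=M[212]=26
after XOR R6, 19: R6=26^19=9
after MUL R6, 20: R6=9*20=180
after LOAD R6, [R4]: R6=M[212]=26
after OR R6, 9: R6=26|9=27
after ADD R4, 4: R4=212+4=216
after ADD R5, 1: R5=6+1=7
CMP R5, 9  (cmp 7,9)
JLT L1: taken
after LOAD R6, [R4]: R6=M[216]=21
after XOR R6, 19: R6=21^19=6
after MUL R6, 20: R6=6*20=120
after LOAD R6, [R4]: R6=M[216]=21
after OR R6, 9: R6=21|9=29
after ADD R4, 4: R4=216+4=220
after ADD R5, 1: R5=7+1=8
CMP R5, 9  (cmp 8,9)
JLT L1: taken
after LOAD R6, [R4]: R6=M[220]=26
after XOR R6, 19: R6=26^19=9
after MUL R6, 20: R6=9*20=180
after LOAD R6, [R4]: R6=M[220]=26
after OR R6, 9: R6=26|9=27
after ADD R4, 4: R4=220+4=224
after ADD R5, 1: R5=8+1=9
CMP R5, 9  (cmp 9,9)
JLT L1: not taken
STORE R6, [216] → M[216]=27
halt.
Total executed instructions: 59.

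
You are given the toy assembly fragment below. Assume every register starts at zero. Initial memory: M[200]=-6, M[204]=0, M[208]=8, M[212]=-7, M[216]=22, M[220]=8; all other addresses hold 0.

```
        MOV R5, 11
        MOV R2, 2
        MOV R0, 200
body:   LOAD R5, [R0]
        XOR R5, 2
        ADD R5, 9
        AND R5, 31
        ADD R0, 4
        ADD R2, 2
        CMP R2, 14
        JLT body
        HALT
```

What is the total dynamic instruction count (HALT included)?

MOV R5, 11 → R5=11
MOV R2, 2 → R2=2
MOV R0, 200 → R0=200
LOAD R5, [R0] → R5=M[200]=-6
XOR R5, 2 → R5=(-6)^2=-8
ADD R5, 9 → R5=(-8)+9=1
AND R5, 31 → R5=1&31=1
ADD R0, 4 → R0=200+4=204
ADD R2, 2 → R2=2+2=4
CMP R2, 14  (cmp 4,14)
JLT body: taken
LOAD R5, [R0] → R5=M[204]=0
XOR R5, 2 → R5=0^2=2
ADD R5, 9 → R5=2+9=11
AND R5, 31 → R5=11&31=11
ADD R0, 4 → R0=204+4=208
ADD R2, 2 → R2=4+2=6
CMP R2, 14  (cmp 6,14)
JLT body: taken
LOAD R5, [R0] → R5=M[208]=8
XOR R5, 2 → R5=8^2=10
ADD R5, 9 → R5=10+9=19
AND R5, 31 → R5=19&31=19
ADD R0, 4 → R0=208+4=212
ADD R2, 2 → R2=6+2=8
CMP R2, 14  (cmp 8,14)
JLT body: taken
LOAD R5, [R0] → R5=M[212]=-7
XOR R5, 2 → R5=(-7)^2=-5
ADD R5, 9 → R5=(-5)+9=4
AND R5, 31 → R5=4&31=4
ADD R0, 4 → R0=212+4=216
ADD R2, 2 → R2=8+2=10
CMP R2, 14  (cmp 10,14)
JLT body: taken
LOAD R5, [R0] → R5=M[216]=22
XOR R5, 2 → R5=22^2=20
ADD R5, 9 → R5=20+9=29
AND R5, 31 → R5=29&31=29
ADD R0, 4 → R0=216+4=220
ADD R2, 2 → R2=10+2=12
CMP R2, 14  (cmp 12,14)
JLT body: taken
LOAD R5, [R0] → R5=M[220]=8
XOR R5, 2 → R5=8^2=10
ADD R5, 9 → R5=10+9=19
AND R5, 31 → R5=19&31=19
ADD R0, 4 → R0=220+4=224
ADD R2, 2 → R2=12+2=14
CMP R2, 14  (cmp 14,14)
JLT body: not taken
halt.
Total executed instructions: 52.

52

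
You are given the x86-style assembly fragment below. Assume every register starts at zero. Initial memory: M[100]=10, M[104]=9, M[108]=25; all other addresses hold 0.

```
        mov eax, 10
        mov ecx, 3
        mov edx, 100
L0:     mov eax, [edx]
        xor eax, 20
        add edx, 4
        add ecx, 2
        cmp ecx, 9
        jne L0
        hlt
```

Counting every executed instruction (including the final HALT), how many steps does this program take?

22

mov eax, 10 → eax=10
mov ecx, 3 → ecx=3
mov edx, 100 → edx=100
mov eax, [edx] → eax=M[100]=10
xor eax, 20 → eax=10^20=30
add edx, 4 → edx=100+4=104
add ecx, 2 → ecx=3+2=5
cmp ecx, 9  (cmp 5,9)
jne L0: taken
mov eax, [edx] → eax=M[104]=9
xor eax, 20 → eax=9^20=29
add edx, 4 → edx=104+4=108
add ecx, 2 → ecx=5+2=7
cmp ecx, 9  (cmp 7,9)
jne L0: taken
mov eax, [edx] → eax=M[108]=25
xor eax, 20 → eax=25^20=13
add edx, 4 → edx=108+4=112
add ecx, 2 → ecx=7+2=9
cmp ecx, 9  (cmp 9,9)
jne L0: not taken
halt.
Total executed instructions: 22.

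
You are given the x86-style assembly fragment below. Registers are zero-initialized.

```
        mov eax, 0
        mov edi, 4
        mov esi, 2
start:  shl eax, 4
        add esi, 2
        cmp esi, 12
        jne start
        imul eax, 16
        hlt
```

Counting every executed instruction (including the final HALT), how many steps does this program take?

after mov eax, 0: eax=0
after mov edi, 4: edi=4
after mov esi, 2: esi=2
after shl eax, 4: eax=0<<4=0
after add esi, 2: esi=2+2=4
cmp esi, 12  (cmp 4,12)
jne start: taken
after shl eax, 4: eax=0<<4=0
after add esi, 2: esi=4+2=6
cmp esi, 12  (cmp 6,12)
jne start: taken
after shl eax, 4: eax=0<<4=0
after add esi, 2: esi=6+2=8
cmp esi, 12  (cmp 8,12)
jne start: taken
after shl eax, 4: eax=0<<4=0
after add esi, 2: esi=8+2=10
cmp esi, 12  (cmp 10,12)
jne start: taken
after shl eax, 4: eax=0<<4=0
after add esi, 2: esi=10+2=12
cmp esi, 12  (cmp 12,12)
jne start: not taken
after imul eax, 16: eax=0*16=0
halt.
Total executed instructions: 25.

25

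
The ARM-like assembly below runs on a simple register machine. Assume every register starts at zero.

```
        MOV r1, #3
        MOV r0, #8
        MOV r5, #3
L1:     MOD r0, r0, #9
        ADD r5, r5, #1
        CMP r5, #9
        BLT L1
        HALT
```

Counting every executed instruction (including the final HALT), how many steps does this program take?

28

r1=3
r0=8
r5=3
r0=8%9=8
r5=3+1=4
CMP r5, #9  (cmp 4,9)
BLT L1: taken
r0=8%9=8
r5=4+1=5
CMP r5, #9  (cmp 5,9)
BLT L1: taken
r0=8%9=8
r5=5+1=6
CMP r5, #9  (cmp 6,9)
BLT L1: taken
r0=8%9=8
r5=6+1=7
CMP r5, #9  (cmp 7,9)
BLT L1: taken
r0=8%9=8
r5=7+1=8
CMP r5, #9  (cmp 8,9)
BLT L1: taken
r0=8%9=8
r5=8+1=9
CMP r5, #9  (cmp 9,9)
BLT L1: not taken
halt.
Total executed instructions: 28.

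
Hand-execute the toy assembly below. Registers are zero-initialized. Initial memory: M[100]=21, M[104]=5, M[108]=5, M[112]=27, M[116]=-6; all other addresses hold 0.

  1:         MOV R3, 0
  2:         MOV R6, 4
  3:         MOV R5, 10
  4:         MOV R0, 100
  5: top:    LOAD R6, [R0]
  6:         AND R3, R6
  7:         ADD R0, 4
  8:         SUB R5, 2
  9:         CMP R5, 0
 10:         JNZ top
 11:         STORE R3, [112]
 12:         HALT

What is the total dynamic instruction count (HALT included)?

36

MOV R3, 0 → R3=0
MOV R6, 4 → R6=4
MOV R5, 10 → R5=10
MOV R0, 100 → R0=100
LOAD R6, [R0] → R6=M[100]=21
AND R3, R6 → R3=0&21=0
ADD R0, 4 → R0=100+4=104
SUB R5, 2 → R5=10-2=8
CMP R5, 0  (cmp 8,0)
JNZ top: taken
LOAD R6, [R0] → R6=M[104]=5
AND R3, R6 → R3=0&5=0
ADD R0, 4 → R0=104+4=108
SUB R5, 2 → R5=8-2=6
CMP R5, 0  (cmp 6,0)
JNZ top: taken
LOAD R6, [R0] → R6=M[108]=5
AND R3, R6 → R3=0&5=0
ADD R0, 4 → R0=108+4=112
SUB R5, 2 → R5=6-2=4
CMP R5, 0  (cmp 4,0)
JNZ top: taken
LOAD R6, [R0] → R6=M[112]=27
AND R3, R6 → R3=0&27=0
ADD R0, 4 → R0=112+4=116
SUB R5, 2 → R5=4-2=2
CMP R5, 0  (cmp 2,0)
JNZ top: taken
LOAD R6, [R0] → R6=M[116]=-6
AND R3, R6 → R3=0&(-6)=0
ADD R0, 4 → R0=116+4=120
SUB R5, 2 → R5=2-2=0
CMP R5, 0  (cmp 0,0)
JNZ top: not taken
STORE R3, [112] → M[112]=0
halt.
Total executed instructions: 36.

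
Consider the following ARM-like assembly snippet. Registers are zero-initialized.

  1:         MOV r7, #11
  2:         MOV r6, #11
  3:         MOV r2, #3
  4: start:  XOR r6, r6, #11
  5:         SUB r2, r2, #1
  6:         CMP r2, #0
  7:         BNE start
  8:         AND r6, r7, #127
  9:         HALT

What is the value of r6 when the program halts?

after MOV r7, #11: r7=11
after MOV r6, #11: r6=11
after MOV r2, #3: r2=3
after XOR r6, r6, #11: r6=11^11=0
after SUB r2, r2, #1: r2=3-1=2
CMP r2, #0  (cmp 2,0)
BNE start: taken
after XOR r6, r6, #11: r6=0^11=11
after SUB r2, r2, #1: r2=2-1=1
CMP r2, #0  (cmp 1,0)
BNE start: taken
after XOR r6, r6, #11: r6=11^11=0
after SUB r2, r2, #1: r2=1-1=0
CMP r2, #0  (cmp 0,0)
BNE start: not taken
after AND r6, r7, #127: r6=11&127=11
halt.

11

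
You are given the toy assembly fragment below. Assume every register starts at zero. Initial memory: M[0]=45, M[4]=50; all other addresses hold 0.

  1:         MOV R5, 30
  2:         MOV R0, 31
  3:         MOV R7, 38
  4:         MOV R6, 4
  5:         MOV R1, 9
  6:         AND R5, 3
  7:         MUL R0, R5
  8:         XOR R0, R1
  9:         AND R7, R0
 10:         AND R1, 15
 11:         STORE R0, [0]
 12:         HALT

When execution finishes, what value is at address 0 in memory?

55

after MOV R5, 30: R5=30
after MOV R0, 31: R0=31
after MOV R7, 38: R7=38
after MOV R6, 4: R6=4
after MOV R1, 9: R1=9
after AND R5, 3: R5=30&3=2
after MUL R0, R5: R0=31*2=62
after XOR R0, R1: R0=62^9=55
after AND R7, R0: R7=38&55=38
after AND R1, 15: R1=9&15=9
STORE R0, [0] → M[0]=55
halt.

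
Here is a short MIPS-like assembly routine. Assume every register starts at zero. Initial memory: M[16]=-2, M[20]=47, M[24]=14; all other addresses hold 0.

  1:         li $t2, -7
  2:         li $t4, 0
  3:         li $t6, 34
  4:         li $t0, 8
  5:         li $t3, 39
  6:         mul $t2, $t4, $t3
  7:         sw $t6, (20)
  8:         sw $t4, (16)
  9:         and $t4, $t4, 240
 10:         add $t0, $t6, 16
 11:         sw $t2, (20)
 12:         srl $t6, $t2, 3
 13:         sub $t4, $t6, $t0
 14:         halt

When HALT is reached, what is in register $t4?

-50

after li $t2, -7: $t2=-7
after li $t4, 0: $t4=0
after li $t6, 34: $t6=34
after li $t0, 8: $t0=8
after li $t3, 39: $t3=39
after mul $t2, $t4, $t3: $t2=0*39=0
sw $t6, (20) → M[20]=34
sw $t4, (16) → M[16]=0
after and $t4, $t4, 240: $t4=0&240=0
after add $t0, $t6, 16: $t0=34+16=50
sw $t2, (20) → M[20]=0
after srl $t6, $t2, 3: $t6=0>>3=0
after sub $t4, $t6, $t0: $t4=0-50=-50
halt.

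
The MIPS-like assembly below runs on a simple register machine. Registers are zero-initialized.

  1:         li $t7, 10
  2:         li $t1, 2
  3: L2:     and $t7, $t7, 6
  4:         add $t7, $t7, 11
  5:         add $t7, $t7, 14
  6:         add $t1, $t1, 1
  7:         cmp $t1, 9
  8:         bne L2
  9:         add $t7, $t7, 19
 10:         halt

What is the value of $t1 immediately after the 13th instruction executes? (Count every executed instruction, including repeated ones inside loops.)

li $t7, 10 → $t7=10
li $t1, 2 → $t1=2
and $t7, $t7, 6 → $t7=10&6=2
add $t7, $t7, 11 → $t7=2+11=13
add $t7, $t7, 14 → $t7=13+14=27
add $t1, $t1, 1 → $t1=2+1=3
cmp $t1, 9  (cmp 3,9)
bne L2: taken
and $t7, $t7, 6 → $t7=27&6=2
add $t7, $t7, 11 → $t7=2+11=13
add $t7, $t7, 14 → $t7=13+14=27
add $t1, $t1, 1 → $t1=3+1=4
cmp $t1, 9  (cmp 4,9)
After step 13: $t1 = 4.

4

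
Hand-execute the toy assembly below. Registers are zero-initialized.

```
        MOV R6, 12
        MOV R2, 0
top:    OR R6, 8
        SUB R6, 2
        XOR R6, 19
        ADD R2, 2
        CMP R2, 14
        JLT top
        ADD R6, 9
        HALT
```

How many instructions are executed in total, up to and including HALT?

MOV R6, 12 → R6=12
MOV R2, 0 → R2=0
OR R6, 8 → R6=12|8=12
SUB R6, 2 → R6=12-2=10
XOR R6, 19 → R6=10^19=25
ADD R2, 2 → R2=0+2=2
CMP R2, 14  (cmp 2,14)
JLT top: taken
OR R6, 8 → R6=25|8=25
SUB R6, 2 → R6=25-2=23
XOR R6, 19 → R6=23^19=4
ADD R2, 2 → R2=2+2=4
CMP R2, 14  (cmp 4,14)
JLT top: taken
OR R6, 8 → R6=4|8=12
SUB R6, 2 → R6=12-2=10
XOR R6, 19 → R6=10^19=25
ADD R2, 2 → R2=4+2=6
CMP R2, 14  (cmp 6,14)
JLT top: taken
OR R6, 8 → R6=25|8=25
SUB R6, 2 → R6=25-2=23
XOR R6, 19 → R6=23^19=4
ADD R2, 2 → R2=6+2=8
CMP R2, 14  (cmp 8,14)
JLT top: taken
OR R6, 8 → R6=4|8=12
SUB R6, 2 → R6=12-2=10
XOR R6, 19 → R6=10^19=25
ADD R2, 2 → R2=8+2=10
CMP R2, 14  (cmp 10,14)
JLT top: taken
OR R6, 8 → R6=25|8=25
SUB R6, 2 → R6=25-2=23
XOR R6, 19 → R6=23^19=4
ADD R2, 2 → R2=10+2=12
CMP R2, 14  (cmp 12,14)
JLT top: taken
OR R6, 8 → R6=4|8=12
SUB R6, 2 → R6=12-2=10
XOR R6, 19 → R6=10^19=25
ADD R2, 2 → R2=12+2=14
CMP R2, 14  (cmp 14,14)
JLT top: not taken
ADD R6, 9 → R6=25+9=34
halt.
Total executed instructions: 46.

46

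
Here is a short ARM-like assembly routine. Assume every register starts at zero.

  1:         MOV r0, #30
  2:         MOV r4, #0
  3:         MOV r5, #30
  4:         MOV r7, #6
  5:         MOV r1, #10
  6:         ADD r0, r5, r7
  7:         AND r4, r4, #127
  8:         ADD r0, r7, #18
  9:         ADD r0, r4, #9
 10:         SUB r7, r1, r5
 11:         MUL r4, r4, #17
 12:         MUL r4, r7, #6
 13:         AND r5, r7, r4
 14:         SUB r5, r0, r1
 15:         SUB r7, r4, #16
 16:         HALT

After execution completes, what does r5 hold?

-1

after MOV r0, #30: r0=30
after MOV r4, #0: r4=0
after MOV r5, #30: r5=30
after MOV r7, #6: r7=6
after MOV r1, #10: r1=10
after ADD r0, r5, r7: r0=30+6=36
after AND r4, r4, #127: r4=0&127=0
after ADD r0, r7, #18: r0=6+18=24
after ADD r0, r4, #9: r0=0+9=9
after SUB r7, r1, r5: r7=10-30=-20
after MUL r4, r4, #17: r4=0*17=0
after MUL r4, r7, #6: r4=(-20)*6=-120
after AND r5, r7, r4: r5=(-20)&(-120)=-120
after SUB r5, r0, r1: r5=9-10=-1
after SUB r7, r4, #16: r7=(-120)-16=-136
halt.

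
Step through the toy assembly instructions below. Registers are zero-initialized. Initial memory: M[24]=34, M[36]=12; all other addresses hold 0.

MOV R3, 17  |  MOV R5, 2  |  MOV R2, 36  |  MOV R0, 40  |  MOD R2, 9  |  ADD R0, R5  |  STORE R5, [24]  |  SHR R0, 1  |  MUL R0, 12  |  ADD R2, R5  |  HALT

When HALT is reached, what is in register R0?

252

R3=17
R5=2
R2=36
R0=40
R2=36%9=0
R0=40+2=42
STORE R5, [24] → M[24]=2
R0=42>>1=21
R0=21*12=252
R2=0+2=2
halt.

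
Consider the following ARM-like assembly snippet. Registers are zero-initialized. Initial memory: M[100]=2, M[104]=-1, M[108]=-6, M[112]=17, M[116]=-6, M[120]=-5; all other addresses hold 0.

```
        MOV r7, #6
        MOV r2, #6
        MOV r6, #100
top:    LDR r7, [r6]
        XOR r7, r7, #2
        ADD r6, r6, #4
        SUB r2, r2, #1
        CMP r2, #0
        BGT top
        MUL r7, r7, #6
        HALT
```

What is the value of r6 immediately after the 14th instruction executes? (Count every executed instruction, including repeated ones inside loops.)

108

r7=6
r2=6
r6=100
r7=M[100]=2
r7=2^2=0
r6=100+4=104
r2=6-1=5
CMP r2, #0  (cmp 5,0)
BGT top: taken
r7=M[104]=-1
r7=(-1)^2=-3
r6=104+4=108
r2=5-1=4
CMP r2, #0  (cmp 4,0)
After step 14: r6 = 108.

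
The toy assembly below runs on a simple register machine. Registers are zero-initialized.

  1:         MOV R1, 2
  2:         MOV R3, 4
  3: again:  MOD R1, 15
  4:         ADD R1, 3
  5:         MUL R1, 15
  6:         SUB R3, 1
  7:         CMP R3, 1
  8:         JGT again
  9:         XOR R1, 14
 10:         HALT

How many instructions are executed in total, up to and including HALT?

22

R1=2
R3=4
R1=2%15=2
R1=2+3=5
R1=5*15=75
R3=4-1=3
CMP R3, 1  (cmp 3,1)
JGT again: taken
R1=75%15=0
R1=0+3=3
R1=3*15=45
R3=3-1=2
CMP R3, 1  (cmp 2,1)
JGT again: taken
R1=45%15=0
R1=0+3=3
R1=3*15=45
R3=2-1=1
CMP R3, 1  (cmp 1,1)
JGT again: not taken
R1=45^14=35
halt.
Total executed instructions: 22.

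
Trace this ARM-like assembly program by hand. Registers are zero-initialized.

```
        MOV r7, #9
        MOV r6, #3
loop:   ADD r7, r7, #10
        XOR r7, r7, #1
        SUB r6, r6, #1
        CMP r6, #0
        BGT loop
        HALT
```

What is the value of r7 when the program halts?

MOV r7, #9 → r7=9
MOV r6, #3 → r6=3
ADD r7, r7, #10 → r7=9+10=19
XOR r7, r7, #1 → r7=19^1=18
SUB r6, r6, #1 → r6=3-1=2
CMP r6, #0  (cmp 2,0)
BGT loop: taken
ADD r7, r7, #10 → r7=18+10=28
XOR r7, r7, #1 → r7=28^1=29
SUB r6, r6, #1 → r6=2-1=1
CMP r6, #0  (cmp 1,0)
BGT loop: taken
ADD r7, r7, #10 → r7=29+10=39
XOR r7, r7, #1 → r7=39^1=38
SUB r6, r6, #1 → r6=1-1=0
CMP r6, #0  (cmp 0,0)
BGT loop: not taken
halt.

38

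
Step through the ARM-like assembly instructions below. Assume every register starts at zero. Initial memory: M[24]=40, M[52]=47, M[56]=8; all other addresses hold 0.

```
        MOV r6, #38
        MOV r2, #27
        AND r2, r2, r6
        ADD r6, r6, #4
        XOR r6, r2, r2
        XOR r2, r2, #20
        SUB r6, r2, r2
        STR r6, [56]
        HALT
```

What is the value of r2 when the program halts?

after MOV r6, #38: r6=38
after MOV r2, #27: r2=27
after AND r2, r2, r6: r2=27&38=2
after ADD r6, r6, #4: r6=38+4=42
after XOR r6, r2, r2: r6=2^2=0
after XOR r2, r2, #20: r2=2^20=22
after SUB r6, r2, r2: r6=22-22=0
STR r6, [56] → M[56]=0
halt.

22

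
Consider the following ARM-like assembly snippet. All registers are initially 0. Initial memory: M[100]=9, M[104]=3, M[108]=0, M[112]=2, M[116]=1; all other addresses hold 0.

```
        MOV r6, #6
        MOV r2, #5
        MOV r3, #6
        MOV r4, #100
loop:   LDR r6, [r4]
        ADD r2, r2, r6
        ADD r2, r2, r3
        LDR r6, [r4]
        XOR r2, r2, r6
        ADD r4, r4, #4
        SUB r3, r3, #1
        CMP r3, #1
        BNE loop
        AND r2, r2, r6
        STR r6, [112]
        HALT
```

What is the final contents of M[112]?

r6=6
r2=5
r3=6
r4=100
r6=M[100]=9
r2=5+9=14
r2=14+6=20
r6=M[100]=9
r2=20^9=29
r4=100+4=104
r3=6-1=5
CMP r3, #1  (cmp 5,1)
BNE loop: taken
r6=M[104]=3
r2=29+3=32
r2=32+5=37
r6=M[104]=3
r2=37^3=38
r4=104+4=108
r3=5-1=4
CMP r3, #1  (cmp 4,1)
BNE loop: taken
r6=M[108]=0
r2=38+0=38
r2=38+4=42
r6=M[108]=0
r2=42^0=42
r4=108+4=112
r3=4-1=3
CMP r3, #1  (cmp 3,1)
BNE loop: taken
r6=M[112]=2
r2=42+2=44
r2=44+3=47
r6=M[112]=2
r2=47^2=45
r4=112+4=116
r3=3-1=2
CMP r3, #1  (cmp 2,1)
BNE loop: taken
r6=M[116]=1
r2=45+1=46
r2=46+2=48
r6=M[116]=1
r2=48^1=49
r4=116+4=120
r3=2-1=1
CMP r3, #1  (cmp 1,1)
BNE loop: not taken
r2=49&1=1
STR r6, [112] → M[112]=1
halt.

1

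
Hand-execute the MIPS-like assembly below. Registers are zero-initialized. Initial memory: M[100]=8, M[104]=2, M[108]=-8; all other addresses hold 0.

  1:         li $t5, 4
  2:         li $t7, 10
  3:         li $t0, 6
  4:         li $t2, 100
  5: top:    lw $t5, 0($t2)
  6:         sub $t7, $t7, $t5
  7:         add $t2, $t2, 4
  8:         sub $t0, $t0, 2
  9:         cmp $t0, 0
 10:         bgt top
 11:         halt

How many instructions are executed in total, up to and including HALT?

23

li $t5, 4 → $t5=4
li $t7, 10 → $t7=10
li $t0, 6 → $t0=6
li $t2, 100 → $t2=100
lw $t5, 0($t2) → $t5=M[100]=8
sub $t7, $t7, $t5 → $t7=10-8=2
add $t2, $t2, 4 → $t2=100+4=104
sub $t0, $t0, 2 → $t0=6-2=4
cmp $t0, 0  (cmp 4,0)
bgt top: taken
lw $t5, 0($t2) → $t5=M[104]=2
sub $t7, $t7, $t5 → $t7=2-2=0
add $t2, $t2, 4 → $t2=104+4=108
sub $t0, $t0, 2 → $t0=4-2=2
cmp $t0, 0  (cmp 2,0)
bgt top: taken
lw $t5, 0($t2) → $t5=M[108]=-8
sub $t7, $t7, $t5 → $t7=0-(-8)=8
add $t2, $t2, 4 → $t2=108+4=112
sub $t0, $t0, 2 → $t0=2-2=0
cmp $t0, 0  (cmp 0,0)
bgt top: not taken
halt.
Total executed instructions: 23.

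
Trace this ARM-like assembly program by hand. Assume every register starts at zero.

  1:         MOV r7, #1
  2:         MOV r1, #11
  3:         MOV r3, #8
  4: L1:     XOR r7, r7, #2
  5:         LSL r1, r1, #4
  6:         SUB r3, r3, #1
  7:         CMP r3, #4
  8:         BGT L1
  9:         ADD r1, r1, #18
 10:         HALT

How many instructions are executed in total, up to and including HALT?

25

MOV r7, #1 → r7=1
MOV r1, #11 → r1=11
MOV r3, #8 → r3=8
XOR r7, r7, #2 → r7=1^2=3
LSL r1, r1, #4 → r1=11<<4=176
SUB r3, r3, #1 → r3=8-1=7
CMP r3, #4  (cmp 7,4)
BGT L1: taken
XOR r7, r7, #2 → r7=3^2=1
LSL r1, r1, #4 → r1=176<<4=2816
SUB r3, r3, #1 → r3=7-1=6
CMP r3, #4  (cmp 6,4)
BGT L1: taken
XOR r7, r7, #2 → r7=1^2=3
LSL r1, r1, #4 → r1=2816<<4=45056
SUB r3, r3, #1 → r3=6-1=5
CMP r3, #4  (cmp 5,4)
BGT L1: taken
XOR r7, r7, #2 → r7=3^2=1
LSL r1, r1, #4 → r1=45056<<4=720896
SUB r3, r3, #1 → r3=5-1=4
CMP r3, #4  (cmp 4,4)
BGT L1: not taken
ADD r1, r1, #18 → r1=720896+18=720914
halt.
Total executed instructions: 25.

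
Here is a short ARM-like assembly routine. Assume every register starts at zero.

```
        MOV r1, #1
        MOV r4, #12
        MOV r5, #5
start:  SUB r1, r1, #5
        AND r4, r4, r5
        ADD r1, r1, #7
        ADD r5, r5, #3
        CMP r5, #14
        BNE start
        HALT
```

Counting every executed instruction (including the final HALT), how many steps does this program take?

r1=1
r4=12
r5=5
r1=1-5=-4
r4=12&5=4
r1=(-4)+7=3
r5=5+3=8
CMP r5, #14  (cmp 8,14)
BNE start: taken
r1=3-5=-2
r4=4&8=0
r1=(-2)+7=5
r5=8+3=11
CMP r5, #14  (cmp 11,14)
BNE start: taken
r1=5-5=0
r4=0&11=0
r1=0+7=7
r5=11+3=14
CMP r5, #14  (cmp 14,14)
BNE start: not taken
halt.
Total executed instructions: 22.

22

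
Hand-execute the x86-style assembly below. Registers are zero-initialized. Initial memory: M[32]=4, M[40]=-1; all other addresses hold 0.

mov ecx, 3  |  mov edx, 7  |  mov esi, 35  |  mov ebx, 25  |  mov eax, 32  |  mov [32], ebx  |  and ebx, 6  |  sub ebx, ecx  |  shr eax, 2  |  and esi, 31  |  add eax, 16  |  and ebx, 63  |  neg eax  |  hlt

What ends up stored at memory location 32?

ecx=3
edx=7
esi=35
ebx=25
eax=32
mov [32], ebx → M[32]=25
ebx=25&6=0
ebx=0-3=-3
eax=32>>2=8
esi=35&31=3
eax=8+16=24
ebx=(-3)&63=61
eax=-(24)=-24
halt.

25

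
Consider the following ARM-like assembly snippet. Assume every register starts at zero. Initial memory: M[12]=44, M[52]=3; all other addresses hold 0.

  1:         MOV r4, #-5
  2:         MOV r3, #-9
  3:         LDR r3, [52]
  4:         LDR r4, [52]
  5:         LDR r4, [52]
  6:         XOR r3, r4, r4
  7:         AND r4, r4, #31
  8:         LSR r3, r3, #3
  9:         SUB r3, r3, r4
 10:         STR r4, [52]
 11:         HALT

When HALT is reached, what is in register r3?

after MOV r4, #-5: r4=-5
after MOV r3, #-9: r3=-9
after LDR r3, [52]: r3=M[52]=3
after LDR r4, [52]: r4=M[52]=3
after LDR r4, [52]: r4=M[52]=3
after XOR r3, r4, r4: r3=3^3=0
after AND r4, r4, #31: r4=3&31=3
after LSR r3, r3, #3: r3=0>>3=0
after SUB r3, r3, r4: r3=0-3=-3
STR r4, [52] → M[52]=3
halt.

-3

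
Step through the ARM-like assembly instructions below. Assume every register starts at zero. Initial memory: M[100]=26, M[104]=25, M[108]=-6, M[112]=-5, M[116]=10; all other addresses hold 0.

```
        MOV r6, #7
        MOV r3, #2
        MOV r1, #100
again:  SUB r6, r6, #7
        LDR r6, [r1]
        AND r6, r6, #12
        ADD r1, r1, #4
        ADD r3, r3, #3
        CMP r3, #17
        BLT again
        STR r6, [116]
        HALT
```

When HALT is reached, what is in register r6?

MOV r6, #7 → r6=7
MOV r3, #2 → r3=2
MOV r1, #100 → r1=100
SUB r6, r6, #7 → r6=7-7=0
LDR r6, [r1] → r6=M[100]=26
AND r6, r6, #12 → r6=26&12=8
ADD r1, r1, #4 → r1=100+4=104
ADD r3, r3, #3 → r3=2+3=5
CMP r3, #17  (cmp 5,17)
BLT again: taken
SUB r6, r6, #7 → r6=8-7=1
LDR r6, [r1] → r6=M[104]=25
AND r6, r6, #12 → r6=25&12=8
ADD r1, r1, #4 → r1=104+4=108
ADD r3, r3, #3 → r3=5+3=8
CMP r3, #17  (cmp 8,17)
BLT again: taken
SUB r6, r6, #7 → r6=8-7=1
LDR r6, [r1] → r6=M[108]=-6
AND r6, r6, #12 → r6=(-6)&12=8
ADD r1, r1, #4 → r1=108+4=112
ADD r3, r3, #3 → r3=8+3=11
CMP r3, #17  (cmp 11,17)
BLT again: taken
SUB r6, r6, #7 → r6=8-7=1
LDR r6, [r1] → r6=M[112]=-5
AND r6, r6, #12 → r6=(-5)&12=8
ADD r1, r1, #4 → r1=112+4=116
ADD r3, r3, #3 → r3=11+3=14
CMP r3, #17  (cmp 14,17)
BLT again: taken
SUB r6, r6, #7 → r6=8-7=1
LDR r6, [r1] → r6=M[116]=10
AND r6, r6, #12 → r6=10&12=8
ADD r1, r1, #4 → r1=116+4=120
ADD r3, r3, #3 → r3=14+3=17
CMP r3, #17  (cmp 17,17)
BLT again: not taken
STR r6, [116] → M[116]=8
halt.

8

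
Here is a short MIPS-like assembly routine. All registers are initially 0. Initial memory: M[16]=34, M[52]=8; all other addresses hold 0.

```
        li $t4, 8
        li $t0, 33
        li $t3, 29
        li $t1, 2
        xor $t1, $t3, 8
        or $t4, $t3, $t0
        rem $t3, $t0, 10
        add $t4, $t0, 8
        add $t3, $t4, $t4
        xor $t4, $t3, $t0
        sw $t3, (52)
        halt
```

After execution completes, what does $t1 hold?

$t4=8
$t0=33
$t3=29
$t1=2
$t1=29^8=21
$t4=29|33=61
$t3=33%10=3
$t4=33+8=41
$t3=41+41=82
$t4=82^33=115
sw $t3, (52) → M[52]=82
halt.

21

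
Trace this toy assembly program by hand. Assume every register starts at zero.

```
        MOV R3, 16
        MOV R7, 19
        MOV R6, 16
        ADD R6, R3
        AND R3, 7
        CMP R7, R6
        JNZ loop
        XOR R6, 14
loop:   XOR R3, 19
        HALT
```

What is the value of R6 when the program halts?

32

R3=16
R7=19
R6=16
R6=16+16=32
R3=16&7=0
CMP R7, R6  (cmp 19,32)
JNZ loop: taken
R3=0^19=19
halt.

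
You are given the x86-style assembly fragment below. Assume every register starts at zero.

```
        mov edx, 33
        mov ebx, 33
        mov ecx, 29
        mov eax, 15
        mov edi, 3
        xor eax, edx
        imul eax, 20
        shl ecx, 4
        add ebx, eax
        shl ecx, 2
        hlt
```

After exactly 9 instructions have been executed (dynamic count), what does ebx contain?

953

after mov edx, 33: edx=33
after mov ebx, 33: ebx=33
after mov ecx, 29: ecx=29
after mov eax, 15: eax=15
after mov edi, 3: edi=3
after xor eax, edx: eax=15^33=46
after imul eax, 20: eax=46*20=920
after shl ecx, 4: ecx=29<<4=464
after add ebx, eax: ebx=33+920=953
After step 9: ebx = 953.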